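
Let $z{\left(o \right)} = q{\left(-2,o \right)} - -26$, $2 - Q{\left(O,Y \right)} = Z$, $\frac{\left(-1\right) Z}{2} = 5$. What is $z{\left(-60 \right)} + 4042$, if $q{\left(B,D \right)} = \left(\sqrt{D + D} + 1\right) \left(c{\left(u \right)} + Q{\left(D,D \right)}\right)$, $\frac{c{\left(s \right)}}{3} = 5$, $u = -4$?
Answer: $4095 + 54 i \sqrt{30} \approx 4095.0 + 295.77 i$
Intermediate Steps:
$c{\left(s \right)} = 15$ ($c{\left(s \right)} = 3 \cdot 5 = 15$)
$Z = -10$ ($Z = \left(-2\right) 5 = -10$)
$Q{\left(O,Y \right)} = 12$ ($Q{\left(O,Y \right)} = 2 - -10 = 2 + 10 = 12$)
$q{\left(B,D \right)} = 27 + 27 \sqrt{2} \sqrt{D}$ ($q{\left(B,D \right)} = \left(\sqrt{D + D} + 1\right) \left(15 + 12\right) = \left(\sqrt{2 D} + 1\right) 27 = \left(\sqrt{2} \sqrt{D} + 1\right) 27 = \left(1 + \sqrt{2} \sqrt{D}\right) 27 = 27 + 27 \sqrt{2} \sqrt{D}$)
$z{\left(o \right)} = 53 + 27 \sqrt{2} \sqrt{o}$ ($z{\left(o \right)} = \left(27 + 27 \sqrt{2} \sqrt{o}\right) - -26 = \left(27 + 27 \sqrt{2} \sqrt{o}\right) + 26 = 53 + 27 \sqrt{2} \sqrt{o}$)
$z{\left(-60 \right)} + 4042 = \left(53 + 27 \sqrt{2} \sqrt{-60}\right) + 4042 = \left(53 + 27 \sqrt{2} \cdot 2 i \sqrt{15}\right) + 4042 = \left(53 + 54 i \sqrt{30}\right) + 4042 = 4095 + 54 i \sqrt{30}$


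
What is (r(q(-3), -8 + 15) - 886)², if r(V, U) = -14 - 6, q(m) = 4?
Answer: 820836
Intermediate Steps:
r(V, U) = -20
(r(q(-3), -8 + 15) - 886)² = (-20 - 886)² = (-906)² = 820836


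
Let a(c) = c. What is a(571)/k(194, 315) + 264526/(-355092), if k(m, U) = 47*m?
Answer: -276148817/404716107 ≈ -0.68233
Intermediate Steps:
a(571)/k(194, 315) + 264526/(-355092) = 571/((47*194)) + 264526/(-355092) = 571/9118 + 264526*(-1/355092) = 571*(1/9118) - 132263/177546 = 571/9118 - 132263/177546 = -276148817/404716107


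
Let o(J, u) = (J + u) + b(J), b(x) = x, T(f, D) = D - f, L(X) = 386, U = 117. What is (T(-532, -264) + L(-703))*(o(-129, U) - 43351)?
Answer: -28443768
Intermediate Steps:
o(J, u) = u + 2*J (o(J, u) = (J + u) + J = u + 2*J)
(T(-532, -264) + L(-703))*(o(-129, U) - 43351) = ((-264 - 1*(-532)) + 386)*((117 + 2*(-129)) - 43351) = ((-264 + 532) + 386)*((117 - 258) - 43351) = (268 + 386)*(-141 - 43351) = 654*(-43492) = -28443768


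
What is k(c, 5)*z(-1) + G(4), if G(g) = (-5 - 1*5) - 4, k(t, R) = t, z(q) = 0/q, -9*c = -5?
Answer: -14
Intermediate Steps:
c = 5/9 (c = -⅑*(-5) = 5/9 ≈ 0.55556)
z(q) = 0
G(g) = -14 (G(g) = (-5 - 5) - 4 = -10 - 4 = -14)
k(c, 5)*z(-1) + G(4) = (5/9)*0 - 14 = 0 - 14 = -14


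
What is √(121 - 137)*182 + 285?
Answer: 285 + 728*I ≈ 285.0 + 728.0*I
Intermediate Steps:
√(121 - 137)*182 + 285 = √(-16)*182 + 285 = (4*I)*182 + 285 = 728*I + 285 = 285 + 728*I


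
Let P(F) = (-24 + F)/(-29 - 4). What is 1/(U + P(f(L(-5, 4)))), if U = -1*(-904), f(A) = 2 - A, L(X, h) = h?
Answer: 33/29858 ≈ 0.0011052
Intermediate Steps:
P(F) = 8/11 - F/33 (P(F) = (-24 + F)/(-33) = (-24 + F)*(-1/33) = 8/11 - F/33)
U = 904
1/(U + P(f(L(-5, 4)))) = 1/(904 + (8/11 - (2 - 1*4)/33)) = 1/(904 + (8/11 - (2 - 4)/33)) = 1/(904 + (8/11 - 1/33*(-2))) = 1/(904 + (8/11 + 2/33)) = 1/(904 + 26/33) = 1/(29858/33) = 33/29858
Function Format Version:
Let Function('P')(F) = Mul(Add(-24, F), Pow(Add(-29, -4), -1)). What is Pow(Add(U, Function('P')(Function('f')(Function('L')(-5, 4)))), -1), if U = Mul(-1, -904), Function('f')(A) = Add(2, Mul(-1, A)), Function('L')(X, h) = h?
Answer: Rational(33, 29858) ≈ 0.0011052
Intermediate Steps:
Function('P')(F) = Add(Rational(8, 11), Mul(Rational(-1, 33), F)) (Function('P')(F) = Mul(Add(-24, F), Pow(-33, -1)) = Mul(Add(-24, F), Rational(-1, 33)) = Add(Rational(8, 11), Mul(Rational(-1, 33), F)))
U = 904
Pow(Add(U, Function('P')(Function('f')(Function('L')(-5, 4)))), -1) = Pow(Add(904, Add(Rational(8, 11), Mul(Rational(-1, 33), Add(2, Mul(-1, 4))))), -1) = Pow(Add(904, Add(Rational(8, 11), Mul(Rational(-1, 33), Add(2, -4)))), -1) = Pow(Add(904, Add(Rational(8, 11), Mul(Rational(-1, 33), -2))), -1) = Pow(Add(904, Add(Rational(8, 11), Rational(2, 33))), -1) = Pow(Add(904, Rational(26, 33)), -1) = Pow(Rational(29858, 33), -1) = Rational(33, 29858)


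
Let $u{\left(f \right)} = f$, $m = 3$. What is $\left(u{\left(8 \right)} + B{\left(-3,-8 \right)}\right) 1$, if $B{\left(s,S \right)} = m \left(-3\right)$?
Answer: $-1$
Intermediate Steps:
$B{\left(s,S \right)} = -9$ ($B{\left(s,S \right)} = 3 \left(-3\right) = -9$)
$\left(u{\left(8 \right)} + B{\left(-3,-8 \right)}\right) 1 = \left(8 - 9\right) 1 = \left(-1\right) 1 = -1$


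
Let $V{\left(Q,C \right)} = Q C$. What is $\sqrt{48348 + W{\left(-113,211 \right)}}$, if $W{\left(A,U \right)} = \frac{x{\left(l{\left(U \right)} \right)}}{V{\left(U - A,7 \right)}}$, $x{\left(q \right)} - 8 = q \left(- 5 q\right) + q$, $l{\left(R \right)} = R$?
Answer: $\frac{\sqrt{766016146}}{126} \approx 219.66$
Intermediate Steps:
$x{\left(q \right)} = 8 + q - 5 q^{2}$ ($x{\left(q \right)} = 8 + \left(q \left(- 5 q\right) + q\right) = 8 - \left(- q + 5 q^{2}\right) = 8 + q - 5 q^{2}$)
$V{\left(Q,C \right)} = C Q$
$W{\left(A,U \right)} = \frac{8 + U - 5 U^{2}}{- 7 A + 7 U}$ ($W{\left(A,U \right)} = \frac{8 + U - 5 U^{2}}{7 \left(U - A\right)} = \frac{8 + U - 5 U^{2}}{- 7 A + 7 U}$)
$\sqrt{48348 + W{\left(-113,211 \right)}} = \sqrt{48348 + \frac{-8 - 211 + 5 \cdot 211^{2}}{7 \left(-113 - 211\right)}} = \sqrt{48348 + \frac{-8 - 211 + 5 \cdot 44521}{7 \left(-113 - 211\right)}} = \sqrt{48348 + \frac{-8 - 211 + 222605}{7 \left(-324\right)}} = \sqrt{48348 + \frac{1}{7} \left(- \frac{1}{324}\right) 222386} = \sqrt{48348 - \frac{111193}{1134}} = \sqrt{\frac{54715439}{1134}} = \frac{\sqrt{766016146}}{126}$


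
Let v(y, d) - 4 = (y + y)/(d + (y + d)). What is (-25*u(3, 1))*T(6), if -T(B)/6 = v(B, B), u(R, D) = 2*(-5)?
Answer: -7000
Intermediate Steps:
u(R, D) = -10
v(y, d) = 4 + 2*y/(y + 2*d) (v(y, d) = 4 + (y + y)/(d + (y + d)) = 4 + (2*y)/(d + (d + y)) = 4 + (2*y)/(y + 2*d) = 4 + 2*y/(y + 2*d))
T(B) = -28 (T(B) = -12*(3*B + 4*B)/(B + 2*B) = -12*7*B/(3*B) = -12*1/(3*B)*7*B = -6*14/3 = -28)
(-25*u(3, 1))*T(6) = -25*(-10)*(-28) = 250*(-28) = -7000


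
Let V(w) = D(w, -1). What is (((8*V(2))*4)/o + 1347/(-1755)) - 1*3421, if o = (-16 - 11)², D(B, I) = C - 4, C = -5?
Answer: -18017686/5265 ≈ -3422.2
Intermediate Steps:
D(B, I) = -9 (D(B, I) = -5 - 4 = -9)
V(w) = -9
o = 729 (o = (-27)² = 729)
(((8*V(2))*4)/o + 1347/(-1755)) - 1*3421 = (((8*(-9))*4)/729 + 1347/(-1755)) - 1*3421 = (-72*4*(1/729) + 1347*(-1/1755)) - 3421 = (-288*1/729 - 449/585) - 3421 = (-32/81 - 449/585) - 3421 = -6121/5265 - 3421 = -18017686/5265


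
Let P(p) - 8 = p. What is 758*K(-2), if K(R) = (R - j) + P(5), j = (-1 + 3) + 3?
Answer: 4548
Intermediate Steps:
j = 5 (j = 2 + 3 = 5)
P(p) = 8 + p
K(R) = 8 + R (K(R) = (R - 1*5) + (8 + 5) = (R - 5) + 13 = (-5 + R) + 13 = 8 + R)
758*K(-2) = 758*(8 - 2) = 758*6 = 4548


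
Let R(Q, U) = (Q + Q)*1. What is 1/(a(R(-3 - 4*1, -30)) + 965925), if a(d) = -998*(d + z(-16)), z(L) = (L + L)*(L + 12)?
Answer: 1/852153 ≈ 1.1735e-6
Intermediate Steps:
z(L) = 2*L*(12 + L) (z(L) = (2*L)*(12 + L) = 2*L*(12 + L))
R(Q, U) = 2*Q (R(Q, U) = (2*Q)*1 = 2*Q)
a(d) = -127744 - 998*d (a(d) = -998*(d + 2*(-16)*(12 - 16)) = -998*(d + 2*(-16)*(-4)) = -998*(d + 128) = -998*(128 + d) = -127744 - 998*d)
1/(a(R(-3 - 4*1, -30)) + 965925) = 1/((-127744 - 1996*(-3 - 4*1)) + 965925) = 1/((-127744 - 1996*(-3 - 4)) + 965925) = 1/((-127744 - 1996*(-7)) + 965925) = 1/((-127744 - 998*(-14)) + 965925) = 1/((-127744 + 13972) + 965925) = 1/(-113772 + 965925) = 1/852153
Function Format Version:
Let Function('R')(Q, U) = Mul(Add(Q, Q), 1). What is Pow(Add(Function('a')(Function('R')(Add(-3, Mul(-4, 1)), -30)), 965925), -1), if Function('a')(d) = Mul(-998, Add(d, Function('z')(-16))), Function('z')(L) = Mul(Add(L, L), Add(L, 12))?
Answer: Rational(1, 852153) ≈ 1.1735e-6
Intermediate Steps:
Function('z')(L) = Mul(2, L, Add(12, L)) (Function('z')(L) = Mul(Mul(2, L), Add(12, L)) = Mul(2, L, Add(12, L)))
Function('R')(Q, U) = Mul(2, Q) (Function('R')(Q, U) = Mul(Mul(2, Q), 1) = Mul(2, Q))
Function('a')(d) = Add(-127744, Mul(-998, d)) (Function('a')(d) = Mul(-998, Add(d, Mul(2, -16, Add(12, -16)))) = Mul(-998, Add(d, Mul(2, -16, -4))) = Mul(-998, Add(d, 128)) = Mul(-998, Add(128, d)) = Add(-127744, Mul(-998, d)))
Pow(Add(Function('a')(Function('R')(Add(-3, Mul(-4, 1)), -30)), 965925), -1) = Pow(Add(Add(-127744, Mul(-998, Mul(2, Add(-3, Mul(-4, 1))))), 965925), -1) = Pow(Add(Add(-127744, Mul(-998, Mul(2, Add(-3, -4)))), 965925), -1) = Pow(Add(Add(-127744, Mul(-998, Mul(2, -7))), 965925), -1) = Pow(Add(Add(-127744, Mul(-998, -14)), 965925), -1) = Pow(Add(Add(-127744, 13972), 965925), -1) = Pow(Add(-113772, 965925), -1) = Pow(852153, -1) = Rational(1, 852153)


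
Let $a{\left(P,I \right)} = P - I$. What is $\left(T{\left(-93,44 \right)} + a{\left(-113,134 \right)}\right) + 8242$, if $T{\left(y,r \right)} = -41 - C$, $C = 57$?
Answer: $7897$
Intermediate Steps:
$T{\left(y,r \right)} = -98$ ($T{\left(y,r \right)} = -41 - 57 = -98$)
$\left(T{\left(-93,44 \right)} + a{\left(-113,134 \right)}\right) + 8242 = \left(-98 - 247\right) + 8242 = -345 + 8242 = 7897$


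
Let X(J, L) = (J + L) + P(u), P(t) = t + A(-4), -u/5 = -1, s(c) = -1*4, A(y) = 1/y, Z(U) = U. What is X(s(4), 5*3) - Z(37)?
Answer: -85/4 ≈ -21.250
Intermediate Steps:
s(c) = -4
u = 5 (u = -5*(-1) = 5)
P(t) = -¼ + t (P(t) = t + 1/(-4) = t - ¼ = -¼ + t)
X(J, L) = 19/4 + J + L (X(J, L) = (J + L) + (-¼ + 5) = (J + L) + 19/4 = 19/4 + J + L)
X(s(4), 5*3) - Z(37) = (19/4 - 4 + 5*3) - 1*37 = (19/4 - 4 + 15) - 37 = 63/4 - 37 = -85/4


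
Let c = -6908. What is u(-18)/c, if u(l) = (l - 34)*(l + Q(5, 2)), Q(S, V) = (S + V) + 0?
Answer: -13/157 ≈ -0.082803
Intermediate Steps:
Q(S, V) = S + V
u(l) = (-34 + l)*(7 + l) (u(l) = (l - 34)*(l + (5 + 2)) = (-34 + l)*(l + 7) = (-34 + l)*(7 + l))
u(-18)/c = (-238 + (-18)² - 27*(-18))/(-6908) = (-238 + 324 + 486)*(-1/6908) = 572*(-1/6908) = -13/157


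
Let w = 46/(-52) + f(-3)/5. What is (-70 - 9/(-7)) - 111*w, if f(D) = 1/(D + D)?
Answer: 15096/455 ≈ 33.178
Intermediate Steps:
f(D) = 1/(2*D)
w = -179/195 (w = 46/(-52) + ((½)/(-3))/5 = 46*(-1/52) + ((½)*(-⅓))*(⅕) = -23/26 - ⅙*⅕ = -23/26 - 1/30 = -179/195 ≈ -0.91795)
(-70 - 9/(-7)) - 111*w = (-70 - 9/(-7)) - 111*(-179/195) = (-70 - 9*(-1)/7) + 6623/65 = (-70 - 1*(-9/7)) + 6623/65 = (-70 + 9/7) + 6623/65 = -481/7 + 6623/65 = 15096/455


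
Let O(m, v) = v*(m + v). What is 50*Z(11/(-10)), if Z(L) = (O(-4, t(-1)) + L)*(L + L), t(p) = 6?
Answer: -1199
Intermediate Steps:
Z(L) = 2*L*(12 + L) (Z(L) = (6*(-4 + 6) + L)*(L + L) = (6*2 + L)*(2*L) = (12 + L)*(2*L) = 2*L*(12 + L))
50*Z(11/(-10)) = 50*(2*(11/(-10))*(12 + 11/(-10))) = 50*(2*(11*(-1/10))*(12 + 11*(-1/10))) = 50*(2*(-11/10)*(12 - 11/10)) = 50*(2*(-11/10)*(109/10)) = 50*(-1199/50) = -1199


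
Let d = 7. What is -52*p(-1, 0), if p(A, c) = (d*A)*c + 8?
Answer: -416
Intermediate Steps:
p(A, c) = 8 + 7*A*c (p(A, c) = (7*A)*c + 8 = 7*A*c + 8 = 8 + 7*A*c)
-52*p(-1, 0) = -52*(8 + 7*(-1)*0) = -52*(8 + 0) = -52*8 = -416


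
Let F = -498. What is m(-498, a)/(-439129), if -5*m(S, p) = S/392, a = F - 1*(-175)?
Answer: -249/430346420 ≈ -5.7860e-7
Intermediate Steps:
a = -323 (a = -498 - 1*(-175) = -498 + 175 = -323)
m(S, p) = -S/1960 (m(S, p) = -S/(5*392) = -S/1960)
m(-498, a)/(-439129) = -1/1960*(-498)/(-439129) = (249/980)*(-1/439129) = -249/430346420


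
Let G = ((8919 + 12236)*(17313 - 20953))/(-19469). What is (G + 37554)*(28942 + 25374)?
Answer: 43895096600216/19469 ≈ 2.2546e+9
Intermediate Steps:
G = 77004200/19469 (G = (21155*(-3640))*(-1/19469) = -77004200*(-1/19469) = 77004200/19469 ≈ 3955.2)
(G + 37554)*(28942 + 25374) = (77004200/19469 + 37554)*(28942 + 25374) = (808143026/19469)*54316 = 43895096600216/19469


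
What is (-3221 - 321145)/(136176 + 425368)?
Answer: -162183/280772 ≈ -0.57763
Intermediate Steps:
(-3221 - 321145)/(136176 + 425368) = -324366/561544 = -324366*1/561544 = -162183/280772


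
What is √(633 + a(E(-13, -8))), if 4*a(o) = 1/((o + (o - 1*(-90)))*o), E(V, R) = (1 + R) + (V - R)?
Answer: √44117546/264 ≈ 25.159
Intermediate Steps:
E(V, R) = 1 + V
a(o) = 1/(4*o*(90 + 2*o)) (a(o) = (1/((o + (o - 1*(-90)))*o))/4 = (1/((o + (o + 90))*o))/4 = (1/((o + (90 + o))*o))/4 = (1/((90 + 2*o)*o))/4 = (1/(o*(90 + 2*o)))/4 = 1/(4*o*(90 + 2*o)))
√(633 + a(E(-13, -8))) = √(633 + 1/(8*(1 - 13)*(45 + (1 - 13)))) = √(633 + (⅛)/(-12*(45 - 12))) = √(633 + (⅛)*(-1/12)/33) = √(633 + (⅛)*(-1/12)*(1/33)) = √(633 - 1/3168) = √(2005343/3168) = √44117546/264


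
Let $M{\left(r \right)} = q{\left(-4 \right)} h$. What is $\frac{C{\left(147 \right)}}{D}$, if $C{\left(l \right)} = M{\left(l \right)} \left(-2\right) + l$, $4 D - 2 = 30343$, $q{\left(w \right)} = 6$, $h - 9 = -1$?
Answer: $\frac{4}{595} \approx 0.0067227$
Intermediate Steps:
$h = 8$ ($h = 9 - 1 = 8$)
$D = \frac{30345}{4}$ ($D = \frac{1}{2} + \frac{1}{4} \cdot 30343 = \frac{1}{2} + \frac{30343}{4} = \frac{30345}{4} \approx 7586.3$)
$M{\left(r \right)} = 48$ ($M{\left(r \right)} = 6 \cdot 8 = 48$)
$C{\left(l \right)} = -96 + l$ ($C{\left(l \right)} = 48 \left(-2\right) + l = -96 + l$)
$\frac{C{\left(147 \right)}}{D} = \frac{-96 + 147}{\frac{30345}{4}} = 51 \cdot \frac{4}{30345} = \frac{4}{595}$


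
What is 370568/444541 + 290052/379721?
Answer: 269652457660/168801553061 ≈ 1.5975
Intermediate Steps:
370568/444541 + 290052/379721 = 269652457660/168801553061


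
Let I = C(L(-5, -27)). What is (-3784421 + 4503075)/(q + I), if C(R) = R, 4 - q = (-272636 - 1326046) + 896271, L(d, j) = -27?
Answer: 359327/351194 ≈ 1.0232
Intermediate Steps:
q = 702415 (q = 4 - ((-272636 - 1326046) + 896271) = 4 - (-1598682 + 896271) = 4 - 1*(-702411) = 4 + 702411 = 702415)
I = -27
(-3784421 + 4503075)/(q + I) = (-3784421 + 4503075)/(702415 - 27) = 718654/702388 = 718654*(1/702388) = 359327/351194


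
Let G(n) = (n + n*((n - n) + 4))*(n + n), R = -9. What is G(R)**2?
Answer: 656100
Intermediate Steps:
G(n) = 10*n**2 (G(n) = (n + n*(0 + 4))*(2*n) = (n + n*4)*(2*n) = (n + 4*n)*(2*n) = (5*n)*(2*n) = 10*n**2)
G(R)**2 = (10*(-9)**2)**2 = (10*81)**2 = 810**2 = 656100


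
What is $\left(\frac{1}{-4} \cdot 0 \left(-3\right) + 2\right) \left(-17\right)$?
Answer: $-34$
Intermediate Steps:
$\left(\frac{1}{-4} \cdot 0 \left(-3\right) + 2\right) \left(-17\right) = \left(\left(- \frac{1}{4}\right) 0 \left(-3\right) + 2\right) \left(-17\right) = \left(0 \left(-3\right) + 2\right) \left(-17\right) = \left(0 + 2\right) \left(-17\right) = 2 \left(-17\right) = -34$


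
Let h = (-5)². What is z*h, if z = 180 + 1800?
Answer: 49500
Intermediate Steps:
z = 1980
h = 25
z*h = 1980*25 = 49500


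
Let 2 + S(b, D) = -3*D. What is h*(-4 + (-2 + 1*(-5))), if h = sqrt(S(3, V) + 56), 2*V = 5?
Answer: -11*sqrt(186)/2 ≈ -75.010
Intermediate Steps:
V = 5/2 (V = (1/2)*5 = 5/2 ≈ 2.5000)
S(b, D) = -2 - 3*D
h = sqrt(186)/2 (h = sqrt((-2 - 3*5/2) + 56) = sqrt((-2 - 15/2) + 56) = sqrt(-19/2 + 56) = sqrt(93/2) = sqrt(186)/2 ≈ 6.8191)
h*(-4 + (-2 + 1*(-5))) = (sqrt(186)/2)*(-4 + (-2 + 1*(-5))) = (sqrt(186)/2)*(-4 + (-2 - 5)) = (sqrt(186)/2)*(-4 - 7) = (sqrt(186)/2)*(-11) = -11*sqrt(186)/2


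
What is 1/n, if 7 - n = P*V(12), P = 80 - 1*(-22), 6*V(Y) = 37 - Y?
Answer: -1/418 ≈ -0.0023923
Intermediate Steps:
V(Y) = 37/6 - Y/6 (V(Y) = (37 - Y)/6 = 37/6 - Y/6)
P = 102 (P = 80 + 22 = 102)
n = -418 (n = 7 - 102*(37/6 - 1/6*12) = 7 - 102*(37/6 - 2) = 7 - 102*25/6 = 7 - 1*425 = 7 - 425 = -418)
1/n = 1/(-418) = -1/418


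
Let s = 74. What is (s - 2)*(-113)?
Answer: -8136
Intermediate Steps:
(s - 2)*(-113) = (74 - 2)*(-113) = 72*(-113) = -8136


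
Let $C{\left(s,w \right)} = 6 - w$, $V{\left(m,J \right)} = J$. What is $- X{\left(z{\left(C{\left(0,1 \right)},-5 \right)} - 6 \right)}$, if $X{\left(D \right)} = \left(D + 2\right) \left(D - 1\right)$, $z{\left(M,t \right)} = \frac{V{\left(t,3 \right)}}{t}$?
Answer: $- \frac{874}{25} \approx -34.96$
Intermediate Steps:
$z{\left(M,t \right)} = \frac{3}{t}$
$X{\left(D \right)} = \left(-1 + D\right) \left(2 + D\right)$ ($X{\left(D \right)} = \left(2 + D\right) \left(-1 + D\right) = \left(-1 + D\right) \left(2 + D\right)$)
$- X{\left(z{\left(C{\left(0,1 \right)},-5 \right)} - 6 \right)} = - (-2 + \left(\frac{3}{-5} - 6\right) + \left(\frac{3}{-5} - 6\right)^{2}) = - (-2 + \left(3 \left(- \frac{1}{5}\right) - 6\right) + \left(3 \left(- \frac{1}{5}\right) - 6\right)^{2}) = - (-2 - \frac{33}{5} + \left(- \frac{3}{5} - 6\right)^{2}) = - (-2 - \frac{33}{5} + \left(- \frac{33}{5}\right)^{2}) = - (-2 - \frac{33}{5} + \frac{1089}{25}) = \left(-1\right) \frac{874}{25} = - \frac{874}{25}$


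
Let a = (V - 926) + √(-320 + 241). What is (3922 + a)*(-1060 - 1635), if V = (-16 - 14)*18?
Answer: -6618920 - 2695*I*√79 ≈ -6.6189e+6 - 23954.0*I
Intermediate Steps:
V = -540 (V = -30*18 = -540)
a = -1466 + I*√79 (a = (-540 - 926) + √(-320 + 241) = -1466 + √(-79) = -1466 + I*√79 ≈ -1466.0 + 8.8882*I)
(3922 + a)*(-1060 - 1635) = (3922 + (-1466 + I*√79))*(-1060 - 1635) = (2456 + I*√79)*(-2695) = -6618920 - 2695*I*√79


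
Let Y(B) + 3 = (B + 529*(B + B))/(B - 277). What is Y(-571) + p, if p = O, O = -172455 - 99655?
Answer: -230147135/848 ≈ -2.7140e+5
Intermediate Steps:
Y(B) = -3 + 1059*B/(-277 + B) (Y(B) = -3 + (B + 529*(B + B))/(B - 277) = -3 + (B + 529*(2*B))/(-277 + B) = -3 + (B + 1058*B)/(-277 + B) = -3 + (1059*B)/(-277 + B) = -3 + 1059*B/(-277 + B))
O = -272110
p = -272110
Y(-571) + p = 3*(277 + 352*(-571))/(-277 - 571) - 272110 = 3*(277 - 200992)/(-848) - 272110 = 3*(-1/848)*(-200715) - 272110 = 602145/848 - 272110 = -230147135/848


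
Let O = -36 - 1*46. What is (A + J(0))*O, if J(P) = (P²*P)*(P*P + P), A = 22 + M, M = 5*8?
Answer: -5084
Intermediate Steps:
M = 40
A = 62 (A = 22 + 40 = 62)
J(P) = P³*(P + P²) (J(P) = P³*(P² + P) = P³*(P + P²))
O = -82 (O = -36 - 46 = -82)
(A + J(0))*O = (62 + 0⁴*(1 + 0))*(-82) = (62 + 0*1)*(-82) = (62 + 0)*(-82) = 62*(-82) = -5084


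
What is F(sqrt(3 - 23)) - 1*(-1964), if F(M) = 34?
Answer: 1998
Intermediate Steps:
F(sqrt(3 - 23)) - 1*(-1964) = 34 - 1*(-1964) = 34 + 1964 = 1998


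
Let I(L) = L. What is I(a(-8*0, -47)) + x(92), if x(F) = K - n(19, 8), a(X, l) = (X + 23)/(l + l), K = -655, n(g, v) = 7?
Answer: -62251/94 ≈ -662.24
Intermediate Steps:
a(X, l) = (23 + X)/(2*l) (a(X, l) = (23 + X)/((2*l)) = (23 + X)*(1/(2*l)) = (23 + X)/(2*l))
x(F) = -662 (x(F) = -655 - 1*7 = -655 - 7 = -662)
I(a(-8*0, -47)) + x(92) = (½)*(23 - 8*0)/(-47) - 662 = (½)*(-1/47)*(23 + 0) - 662 = (½)*(-1/47)*23 - 662 = -23/94 - 662 = -62251/94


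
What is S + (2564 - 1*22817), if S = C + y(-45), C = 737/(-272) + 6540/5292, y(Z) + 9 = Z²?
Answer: -2187741401/119952 ≈ -18238.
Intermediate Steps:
y(Z) = -9 + Z²
C = -176777/119952 (C = 737*(-1/272) + 6540*(1/5292) = -737/272 + 545/441 = -176777/119952 ≈ -1.4737)
S = 241646455/119952 (S = -176777/119952 + (-9 + (-45)²) = -176777/119952 + (-9 + 2025) = -176777/119952 + 2016 = 241646455/119952 ≈ 2014.5)
S + (2564 - 1*22817) = 241646455/119952 + (2564 - 1*22817) = 241646455/119952 + (2564 - 22817) = 241646455/119952 - 20253 = -2187741401/119952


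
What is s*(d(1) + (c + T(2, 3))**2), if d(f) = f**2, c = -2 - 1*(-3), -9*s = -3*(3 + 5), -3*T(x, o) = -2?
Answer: 272/27 ≈ 10.074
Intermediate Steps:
T(x, o) = 2/3 (T(x, o) = -1/3*(-2) = 2/3)
s = 8/3 (s = -(-1)*(3 + 5)/3 = -(-1)*8/3 = -1/9*(-24) = 8/3 ≈ 2.6667)
c = 1 (c = -2 + 3 = 1)
s*(d(1) + (c + T(2, 3))**2) = 8*(1**2 + (1 + 2/3)**2)/3 = 8*(1 + (5/3)**2)/3 = 8*(1 + 25/9)/3 = (8/3)*(34/9) = 272/27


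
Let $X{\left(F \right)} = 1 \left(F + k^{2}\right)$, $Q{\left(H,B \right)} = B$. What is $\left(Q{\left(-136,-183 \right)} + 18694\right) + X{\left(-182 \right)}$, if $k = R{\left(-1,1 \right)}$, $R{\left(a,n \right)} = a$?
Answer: $18330$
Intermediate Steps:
$k = -1$
$X{\left(F \right)} = 1 + F$ ($X{\left(F \right)} = 1 \left(F + \left(-1\right)^{2}\right) = 1 \left(F + 1\right) = 1 \left(1 + F\right) = 1 + F$)
$\left(Q{\left(-136,-183 \right)} + 18694\right) + X{\left(-182 \right)} = \left(-183 + 18694\right) + \left(1 - 182\right) = 18511 - 181 = 18330$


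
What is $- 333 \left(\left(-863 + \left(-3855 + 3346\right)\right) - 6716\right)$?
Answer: $2693304$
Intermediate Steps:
$- 333 \left(\left(-863 + \left(-3855 + 3346\right)\right) - 6716\right) = - 333 \left(\left(-863 - 509\right) - 6716\right) = - 333 \left(-1372 - 6716\right) = \left(-333\right) \left(-8088\right) = 2693304$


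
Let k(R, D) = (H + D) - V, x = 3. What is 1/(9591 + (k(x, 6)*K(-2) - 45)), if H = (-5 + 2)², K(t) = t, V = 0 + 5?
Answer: 1/9526 ≈ 0.00010498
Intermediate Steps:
V = 5
H = 9 (H = (-3)² = 9)
k(R, D) = 4 + D (k(R, D) = (9 + D) - 1*5 = (9 + D) - 5 = 4 + D)
1/(9591 + (k(x, 6)*K(-2) - 45)) = 1/(9591 + ((4 + 6)*(-2) - 45)) = 1/(9591 + (10*(-2) - 45)) = 1/(9591 + (-20 - 45)) = 1/(9591 - 65) = 1/9526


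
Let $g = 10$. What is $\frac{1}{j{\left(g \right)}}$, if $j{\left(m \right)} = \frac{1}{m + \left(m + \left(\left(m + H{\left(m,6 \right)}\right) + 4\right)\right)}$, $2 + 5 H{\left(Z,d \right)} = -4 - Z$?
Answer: $\frac{154}{5} \approx 30.8$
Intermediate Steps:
$H{\left(Z,d \right)} = - \frac{6}{5} - \frac{Z}{5}$ ($H{\left(Z,d \right)} = - \frac{2}{5} + \frac{-4 - Z}{5} = - \frac{2}{5} - \left(\frac{4}{5} + \frac{Z}{5}\right) = - \frac{6}{5} - \frac{Z}{5}$)
$j{\left(m \right)} = \frac{1}{\frac{14}{5} + \frac{14 m}{5}}$ ($j{\left(m \right)} = \frac{1}{m + \left(m + \left(\left(m - \left(\frac{6}{5} + \frac{m}{5}\right)\right) + 4\right)\right)} = \frac{1}{m + \left(m + \left(\left(- \frac{6}{5} + \frac{4 m}{5}\right) + 4\right)\right)} = \frac{1}{m + \left(m + \left(\frac{14}{5} + \frac{4 m}{5}\right)\right)} = \frac{1}{m + \left(\frac{14}{5} + \frac{9 m}{5}\right)} = \frac{1}{\frac{14}{5} + \frac{14 m}{5}}$)
$\frac{1}{j{\left(g \right)}} = \frac{1}{\frac{5}{14} \frac{1}{1 + 10}} = \frac{1}{\frac{5}{14} \cdot \frac{1}{11}} = \frac{1}{\frac{5}{154}} = \frac{154}{5}$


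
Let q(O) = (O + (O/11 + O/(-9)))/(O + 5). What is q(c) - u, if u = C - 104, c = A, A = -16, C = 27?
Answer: 85405/1089 ≈ 78.425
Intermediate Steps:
c = -16
q(O) = 97*O/(99*(5 + O)) (q(O) = (O + (O*(1/11) + O*(-⅑)))/(5 + O) = (O + (O/11 - O/9))/(5 + O) = (O - 2*O/99)/(5 + O) = (97*O/99)/(5 + O) = 97*O/(99*(5 + O)))
u = -77 (u = 27 - 104 = -77)
q(c) - u = (97/99)*(-16)/(5 - 16) - 1*(-77) = (97/99)*(-16)/(-11) + 77 = (97/99)*(-16)*(-1/11) + 77 = 1552/1089 + 77 = 85405/1089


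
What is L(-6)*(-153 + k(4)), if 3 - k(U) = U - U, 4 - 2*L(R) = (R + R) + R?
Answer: -1650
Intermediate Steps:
L(R) = 2 - 3*R/2 (L(R) = 2 - ((R + R) + R)/2 = 2 - (2*R + R)/2 = 2 - 3*R/2)
k(U) = 3 (k(U) = 3 - (U - U) = 3 - 1*0 = 3 + 0 = 3)
L(-6)*(-153 + k(4)) = (2 - 3/2*(-6))*(-153 + 3) = (2 + 9)*(-150) = 11*(-150) = -1650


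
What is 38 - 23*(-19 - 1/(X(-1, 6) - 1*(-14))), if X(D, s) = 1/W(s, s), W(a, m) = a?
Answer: 40513/85 ≈ 476.62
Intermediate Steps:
X(D, s) = 1/s
38 - 23*(-19 - 1/(X(-1, 6) - 1*(-14))) = 38 - 23*(-19 - 1/(1/6 - 1*(-14))) = 38 - 23*(-19 - 1/(⅙ + 14)) = 38 - 23*(-19 - 1/85/6) = 38 - 23*(-19 - 1*6/85) = 38 - 23*(-19 - 6/85) = 38 - 23*(-1621/85) = 38 + 37283/85 = 40513/85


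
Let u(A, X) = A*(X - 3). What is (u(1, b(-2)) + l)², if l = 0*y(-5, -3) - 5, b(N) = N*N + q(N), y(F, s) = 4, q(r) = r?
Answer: 36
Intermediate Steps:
b(N) = N + N² (b(N) = N*N + N = N² + N = N + N²)
l = -5 (l = 0*4 - 5 = 0 - 5 = -5)
u(A, X) = A*(-3 + X)
(u(1, b(-2)) + l)² = (1*(-3 - 2*(1 - 2)) - 5)² = (1*(-3 - 2*(-1)) - 5)² = (1*(-3 + 2) - 5)² = (1*(-1) - 5)² = (-1 - 5)² = (-6)² = 36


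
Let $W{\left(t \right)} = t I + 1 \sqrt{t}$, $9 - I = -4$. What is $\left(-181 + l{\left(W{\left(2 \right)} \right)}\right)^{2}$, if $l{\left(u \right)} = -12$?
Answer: $37249$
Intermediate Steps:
$I = 13$ ($I = 9 - -4 = 9 + 4 = 13$)
$W{\left(t \right)} = \sqrt{t} + 13 t$ ($W{\left(t \right)} = t 13 + 1 \sqrt{t} = 13 t + \sqrt{t} = \sqrt{t} + 13 t$)
$\left(-181 + l{\left(W{\left(2 \right)} \right)}\right)^{2} = \left(-181 - 12\right)^{2} = \left(-193\right)^{2} = 37249$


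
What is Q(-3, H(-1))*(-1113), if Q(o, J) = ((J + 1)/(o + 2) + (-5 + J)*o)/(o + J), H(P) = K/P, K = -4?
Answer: 2226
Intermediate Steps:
H(P) = -4/P
Q(o, J) = (o*(-5 + J) + (1 + J)/(2 + o))/(J + o) (Q(o, J) = ((1 + J)/(2 + o) + o*(-5 + J))/(J + o) = (o*(-5 + J) + (1 + J)/(2 + o))/(J + o))
Q(-3, H(-1))*(-1113) = ((1 - 4/(-1) - 10*(-3) - 5*(-3)² - 4/(-1)*(-3)² + 2*(-4/(-1))*(-3))/((-3)² + 2*(-4/(-1)) + 2*(-3) - 4/(-1)*(-3)))*(-1113) = ((1 - 4*(-1) + 30 - 5*9 - 4*(-1)*9 + 2*(-4*(-1))*(-3))/(9 + 2*(-4*(-1)) - 6 - 4*(-1)*(-3)))*(-1113) = ((1 + 4 + 30 - 45 + 4*9 + 2*4*(-3))/(9 + 2*4 - 6 + 4*(-3)))*(-1113) = ((1 + 4 + 30 - 45 + 36 - 24)/(9 + 8 - 6 - 12))*(-1113) = (2/(-1))*(-1113) = -1*2*(-1113) = -2*(-1113) = 2226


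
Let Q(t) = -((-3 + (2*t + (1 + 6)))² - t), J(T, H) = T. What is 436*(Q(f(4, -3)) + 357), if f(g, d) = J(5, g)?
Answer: 72376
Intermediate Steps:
f(g, d) = 5
Q(t) = t - (4 + 2*t)² (Q(t) = -((-3 + (2*t + 7))² - t) = -((-3 + (7 + 2*t))² - t) = -((4 + 2*t)² - t) = t - (4 + 2*t)²)
436*(Q(f(4, -3)) + 357) = 436*((5 - 4*(2 + 5)²) + 357) = 436*((5 - 4*7²) + 357) = 436*((5 - 4*49) + 357) = 436*((5 - 196) + 357) = 436*(-191 + 357) = 436*166 = 72376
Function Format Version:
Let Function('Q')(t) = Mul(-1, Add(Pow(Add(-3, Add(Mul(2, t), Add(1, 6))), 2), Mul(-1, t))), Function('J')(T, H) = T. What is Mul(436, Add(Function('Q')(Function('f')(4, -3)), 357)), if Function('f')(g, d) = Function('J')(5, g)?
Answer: 72376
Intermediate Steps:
Function('f')(g, d) = 5
Function('Q')(t) = Add(t, Mul(-1, Pow(Add(4, Mul(2, t)), 2))) (Function('Q')(t) = Mul(-1, Add(Pow(Add(-3, Add(Mul(2, t), 7)), 2), Mul(-1, t))) = Mul(-1, Add(Pow(Add(-3, Add(7, Mul(2, t))), 2), Mul(-1, t))) = Mul(-1, Add(Pow(Add(4, Mul(2, t)), 2), Mul(-1, t))) = Add(t, Mul(-1, Pow(Add(4, Mul(2, t)), 2))))
Mul(436, Add(Function('Q')(Function('f')(4, -3)), 357)) = Mul(436, Add(Add(5, Mul(-4, Pow(Add(2, 5), 2))), 357)) = Mul(436, Add(Add(5, Mul(-4, Pow(7, 2))), 357)) = Mul(436, Add(Add(5, Mul(-4, 49)), 357)) = Mul(436, Add(Add(5, -196), 357)) = Mul(436, Add(-191, 357)) = Mul(436, 166) = 72376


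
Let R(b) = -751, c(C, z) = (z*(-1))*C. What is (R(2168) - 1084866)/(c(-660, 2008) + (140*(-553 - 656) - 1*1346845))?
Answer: 1085617/190825 ≈ 5.6891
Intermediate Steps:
c(C, z) = -C*z (c(C, z) = (-z)*C = -C*z)
(R(2168) - 1084866)/(c(-660, 2008) + (140*(-553 - 656) - 1*1346845)) = (-751 - 1084866)/(-1*(-660)*2008 + (140*(-553 - 656) - 1*1346845)) = -1085617/(1325280 + (140*(-1209) - 1346845)) = -1085617/(1325280 + (-169260 - 1346845)) = -1085617/(1325280 - 1516105) = -1085617/(-190825) = -1085617*(-1/190825) = 1085617/190825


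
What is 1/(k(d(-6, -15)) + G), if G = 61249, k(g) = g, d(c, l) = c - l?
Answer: 1/61258 ≈ 1.6324e-5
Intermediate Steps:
1/(k(d(-6, -15)) + G) = 1/((-6 - 1*(-15)) + 61249) = 1/((-6 + 15) + 61249) = 1/(9 + 61249) = 1/61258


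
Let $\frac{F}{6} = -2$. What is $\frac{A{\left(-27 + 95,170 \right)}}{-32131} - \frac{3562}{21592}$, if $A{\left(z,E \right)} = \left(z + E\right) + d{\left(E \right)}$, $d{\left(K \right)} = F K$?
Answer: $- \frac{37770919}{346886276} \approx -0.10889$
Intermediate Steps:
$F = -12$ ($F = 6 \left(-2\right) = -12$)
$d{\left(K \right)} = - 12 K$
$A{\left(z,E \right)} = z - 11 E$ ($A{\left(z,E \right)} = \left(z + E\right) - 12 E = \left(E + z\right) - 12 E = z - 11 E$)
$\frac{A{\left(-27 + 95,170 \right)}}{-32131} - \frac{3562}{21592} = \frac{\left(-27 + 95\right) - 1870}{-32131} - \frac{3562}{21592} = \left(68 - 1870\right) \left(- \frac{1}{32131}\right) - \frac{1781}{10796} = \left(-1802\right) \left(- \frac{1}{32131}\right) - \frac{1781}{10796} = \frac{1802}{32131} - \frac{1781}{10796} = - \frac{37770919}{346886276}$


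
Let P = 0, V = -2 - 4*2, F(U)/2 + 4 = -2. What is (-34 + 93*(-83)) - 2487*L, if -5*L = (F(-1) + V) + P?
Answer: -93479/5 ≈ -18696.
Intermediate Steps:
F(U) = -12 (F(U) = -8 + 2*(-2) = -8 - 4 = -12)
V = -10 (V = -2 - 8 = -10)
L = 22/5 (L = -((-12 - 10) + 0)/5 = -(-22 + 0)/5 = -1/5*(-22) = 22/5 ≈ 4.4000)
(-34 + 93*(-83)) - 2487*L = (-34 + 93*(-83)) - 2487*22/5 = (-34 - 7719) - 1*54714/5 = -7753 - 54714/5 = -93479/5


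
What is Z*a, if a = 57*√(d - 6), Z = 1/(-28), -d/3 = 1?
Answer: -171*I/28 ≈ -6.1071*I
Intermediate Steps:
d = -3 (d = -3*1 = -3)
Z = -1/28 ≈ -0.035714
a = 171*I (a = 57*√(-3 - 6) = 57*√(-9) = 57*(3*I) = 171*I ≈ 171.0*I)
Z*a = -171*I/28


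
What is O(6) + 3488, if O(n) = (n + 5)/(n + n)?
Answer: 41867/12 ≈ 3488.9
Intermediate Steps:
O(n) = (5 + n)/(2*n) (O(n) = (5 + n)/((2*n)) = (5 + n)*(1/(2*n)) = (5 + n)/(2*n))
O(6) + 3488 = (½)*(5 + 6)/6 + 3488 = (½)*(⅙)*11 + 3488 = 11/12 + 3488 = 41867/12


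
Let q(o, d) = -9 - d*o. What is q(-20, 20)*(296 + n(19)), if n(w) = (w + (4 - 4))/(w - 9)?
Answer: 1164789/10 ≈ 1.1648e+5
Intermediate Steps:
q(o, d) = -9 - d*o
n(w) = w/(-9 + w) (n(w) = (w + 0)/(-9 + w) = w/(-9 + w))
q(-20, 20)*(296 + n(19)) = (-9 - 1*20*(-20))*(296 + 19/(-9 + 19)) = (-9 + 400)*(296 + 19/10) = 391*(296 + 19*(⅒)) = 391*(296 + 19/10) = 391*(2979/10) = 1164789/10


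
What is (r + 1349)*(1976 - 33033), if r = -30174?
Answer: 895218025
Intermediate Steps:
(r + 1349)*(1976 - 33033) = (-30174 + 1349)*(1976 - 33033) = -28825*(-31057) = 895218025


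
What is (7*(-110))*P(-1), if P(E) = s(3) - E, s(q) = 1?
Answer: -1540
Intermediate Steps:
P(E) = 1 - E
(7*(-110))*P(-1) = (7*(-110))*(1 - 1*(-1)) = -770*(1 + 1) = -770*2 = -1540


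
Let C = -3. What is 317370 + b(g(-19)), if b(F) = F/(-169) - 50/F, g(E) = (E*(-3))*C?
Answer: 9171713321/28899 ≈ 3.1737e+5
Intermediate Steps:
g(E) = 9*E (g(E) = (E*(-3))*(-3) = -3*E*(-3) = 9*E)
b(F) = -50/F - F/169 (b(F) = F*(-1/169) - 50/F = -F/169 - 50/F = -50/F - F/169)
317370 + b(g(-19)) = 317370 + (-50/(9*(-19)) - 9*(-19)/169) = 317370 + (-50/(-171) - 1/169*(-171)) = 317370 + (-50*(-1/171) + 171/169) = 317370 + (50/171 + 171/169) = 317370 + 37691/28899 = 9171713321/28899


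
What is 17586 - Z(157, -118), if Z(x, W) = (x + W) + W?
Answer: 17665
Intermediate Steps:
Z(x, W) = x + 2*W (Z(x, W) = (W + x) + W = x + 2*W)
17586 - Z(157, -118) = 17586 - (157 + 2*(-118)) = 17586 - (157 - 236) = 17586 - 1*(-79) = 17586 + 79 = 17665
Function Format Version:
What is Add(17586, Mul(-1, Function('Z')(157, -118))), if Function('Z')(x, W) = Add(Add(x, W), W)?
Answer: 17665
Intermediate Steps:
Function('Z')(x, W) = Add(x, Mul(2, W)) (Function('Z')(x, W) = Add(Add(W, x), W) = Add(x, Mul(2, W)))
Add(17586, Mul(-1, Function('Z')(157, -118))) = Add(17586, Mul(-1, Add(157, Mul(2, -118)))) = Add(17586, Mul(-1, Add(157, -236))) = Add(17586, Mul(-1, -79)) = Add(17586, 79) = 17665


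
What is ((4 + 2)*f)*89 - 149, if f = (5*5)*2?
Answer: 26551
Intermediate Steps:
f = 50 (f = 25*2 = 50)
((4 + 2)*f)*89 - 149 = ((4 + 2)*50)*89 - 149 = (6*50)*89 - 149 = 300*89 - 149 = 26700 - 149 = 26551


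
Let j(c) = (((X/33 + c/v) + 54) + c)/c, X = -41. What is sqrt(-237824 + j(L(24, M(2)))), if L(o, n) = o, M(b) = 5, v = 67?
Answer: I*sqrt(18601470571442)/8844 ≈ 487.67*I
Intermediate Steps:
j(c) = (1741/33 + 68*c/67)/c (j(c) = (((-41/33 + c/67) + 54) + c)/c = ((1741/33 + c/67) + c)/c = (1741/33 + 68*c/67)/c)
sqrt(-237824 + j(L(24, M(2)))) = sqrt(-237824 + (1/2211)*(116647 + 2244*24)/24) = sqrt(-237824 + (1/2211)*(1/24)*(116647 + 53856)) = sqrt(-237824 + (1/2211)*(1/24)*170503) = sqrt(-237824 + 170503/53064) = sqrt(-12619722233/53064) = I*sqrt(18601470571442)/8844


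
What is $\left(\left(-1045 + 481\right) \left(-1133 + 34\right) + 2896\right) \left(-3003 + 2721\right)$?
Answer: $-175610424$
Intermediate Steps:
$\left(\left(-1045 + 481\right) \left(-1133 + 34\right) + 2896\right) \left(-3003 + 2721\right) = \left(\left(-564\right) \left(-1099\right) + 2896\right) \left(-282\right) = \left(619836 + 2896\right) \left(-282\right) = 622732 \left(-282\right) = -175610424$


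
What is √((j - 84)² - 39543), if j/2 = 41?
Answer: I*√39539 ≈ 198.84*I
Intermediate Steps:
j = 82 (j = 2*41 = 82)
√((j - 84)² - 39543) = √((82 - 84)² - 39543) = √((-2)² - 39543) = √(4 - 39543) = √(-39539) = I*√39539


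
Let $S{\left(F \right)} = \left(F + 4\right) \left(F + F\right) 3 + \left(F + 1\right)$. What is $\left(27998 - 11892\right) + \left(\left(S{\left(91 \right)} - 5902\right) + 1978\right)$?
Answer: $64144$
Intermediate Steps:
$S{\left(F \right)} = 1 + F + 6 F \left(4 + F\right)$ ($S{\left(F \right)} = \left(4 + F\right) 2 F 3 + \left(1 + F\right) = 2 F \left(4 + F\right) 3 + \left(1 + F\right) = 6 F \left(4 + F\right) + \left(1 + F\right) = 1 + F + 6 F \left(4 + F\right)$)
$\left(27998 - 11892\right) + \left(\left(S{\left(91 \right)} - 5902\right) + 1978\right) = \left(27998 - 11892\right) + \left(\left(\left(1 + 6 \cdot 91^{2} + 25 \cdot 91\right) - 5902\right) + 1978\right) = 16106 + \left(\left(\left(1 + 6 \cdot 8281 + 2275\right) - 5902\right) + 1978\right) = 16106 + \left(\left(\left(1 + 49686 + 2275\right) - 5902\right) + 1978\right) = 16106 + \left(\left(51962 - 5902\right) + 1978\right) = 16106 + \left(46060 + 1978\right) = 16106 + 48038 = 64144$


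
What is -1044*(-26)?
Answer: 27144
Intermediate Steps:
-1044*(-26) = -1*(-27144) = 27144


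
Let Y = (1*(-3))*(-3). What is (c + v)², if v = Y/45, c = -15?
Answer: 5476/25 ≈ 219.04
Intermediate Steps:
Y = 9 (Y = -3*(-3) = 9)
v = ⅕ (v = 9/45 = 9*(1/45) = ⅕ ≈ 0.20000)
(c + v)² = (-15 + ⅕)² = (-74/5)² = 5476/25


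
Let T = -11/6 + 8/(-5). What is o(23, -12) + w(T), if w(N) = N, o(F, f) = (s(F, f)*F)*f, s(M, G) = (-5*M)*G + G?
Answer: -11327143/30 ≈ -3.7757e+5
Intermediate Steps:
T = -103/30 (T = -11*⅙ + 8*(-⅕) = -11/6 - 8/5 = -103/30 ≈ -3.4333)
s(M, G) = G - 5*G*M (s(M, G) = -5*G*M + G = G - 5*G*M)
o(F, f) = F*f²*(1 - 5*F) (o(F, f) = ((f*(1 - 5*F))*F)*f = (F*f*(1 - 5*F))*f = F*f²*(1 - 5*F))
o(23, -12) + w(T) = 23*(-12)²*(1 - 5*23) - 103/30 = 23*144*(1 - 115) - 103/30 = 23*144*(-114) - 103/30 = -377568 - 103/30 = -11327143/30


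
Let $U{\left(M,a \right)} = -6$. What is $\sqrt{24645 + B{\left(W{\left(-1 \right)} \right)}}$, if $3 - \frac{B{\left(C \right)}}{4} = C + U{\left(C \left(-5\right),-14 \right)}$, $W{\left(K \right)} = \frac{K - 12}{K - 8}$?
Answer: $\frac{\sqrt{222077}}{3} \approx 157.08$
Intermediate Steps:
$W{\left(K \right)} = \frac{-12 + K}{-8 + K}$
$B{\left(C \right)} = 36 - 4 C$ ($B{\left(C \right)} = 12 - 4 \left(C - 6\right) = 12 - 4 \left(-6 + C\right) = 12 - \left(-24 + 4 C\right) = 36 - 4 C$)
$\sqrt{24645 + B{\left(W{\left(-1 \right)} \right)}} = \sqrt{24645 + \left(36 - 4 \frac{-12 - 1}{-8 - 1}\right)} = \sqrt{24645 + \left(36 - 4 \frac{1}{-9} \left(-13\right)\right)} = \sqrt{24645 + \left(36 - 4 \left(\left(- \frac{1}{9}\right) \left(-13\right)\right)\right)} = \sqrt{24645 + \left(36 - \frac{52}{9}\right)} = \sqrt{24645 + \frac{272}{9}} = \sqrt{\frac{222077}{9}} = \frac{\sqrt{222077}}{3}$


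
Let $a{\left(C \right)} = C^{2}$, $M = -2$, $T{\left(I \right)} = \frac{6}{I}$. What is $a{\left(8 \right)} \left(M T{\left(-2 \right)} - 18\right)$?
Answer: $-768$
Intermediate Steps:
$a{\left(8 \right)} \left(M T{\left(-2 \right)} - 18\right) = 8^{2} \left(- 2 \frac{6}{-2} - 18\right) = 64 \left(- 2 \cdot 6 \left(- \frac{1}{2}\right) - 18\right) = 64 \left(\left(-2\right) \left(-3\right) - 18\right) = 64 \left(6 - 18\right) = 64 \left(-12\right) = -768$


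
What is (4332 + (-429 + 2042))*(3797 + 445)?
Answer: 25218690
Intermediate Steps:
(4332 + (-429 + 2042))*(3797 + 445) = (4332 + 1613)*4242 = 5945*4242 = 25218690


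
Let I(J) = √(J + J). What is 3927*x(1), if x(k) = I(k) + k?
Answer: 3927 + 3927*√2 ≈ 9480.6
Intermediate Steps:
I(J) = √2*√J (I(J) = √(2*J) = √2*√J)
x(k) = k + √2*√k (x(k) = √2*√k + k = k + √2*√k)
3927*x(1) = 3927*(1 + √2*√1) = 3927*(1 + √2*1) = 3927*(1 + √2) = 3927 + 3927*√2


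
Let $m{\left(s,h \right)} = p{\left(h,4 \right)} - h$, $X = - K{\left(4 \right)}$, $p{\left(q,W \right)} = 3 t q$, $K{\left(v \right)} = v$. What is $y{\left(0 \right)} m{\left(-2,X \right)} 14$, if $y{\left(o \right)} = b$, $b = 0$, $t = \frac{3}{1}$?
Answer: $0$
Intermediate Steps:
$t = 3$ ($t = 3 \cdot 1 = 3$)
$p{\left(q,W \right)} = 9 q$ ($p{\left(q,W \right)} = 3 \cdot 3 q = 9 q$)
$y{\left(o \right)} = 0$
$X = -4$ ($X = \left(-1\right) 4 = -4$)
$m{\left(s,h \right)} = 8 h$ ($m{\left(s,h \right)} = 9 h - h = 8 h$)
$y{\left(0 \right)} m{\left(-2,X \right)} 14 = 0 \cdot 8 \left(-4\right) 14 = 0 \left(-32\right) 14 = 0 \cdot 14 = 0$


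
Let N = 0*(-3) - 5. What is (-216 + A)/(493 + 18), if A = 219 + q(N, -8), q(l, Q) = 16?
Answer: 19/511 ≈ 0.037182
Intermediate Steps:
N = -5 (N = 0 - 5 = -5)
A = 235 (A = 219 + 16 = 235)
(-216 + A)/(493 + 18) = (-216 + 235)/(493 + 18) = 19/511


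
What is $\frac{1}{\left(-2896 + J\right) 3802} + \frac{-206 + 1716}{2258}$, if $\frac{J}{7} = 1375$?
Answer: $\frac{19315662919}{28883949882} \approx 0.66873$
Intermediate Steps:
$J = 9625$ ($J = 7 \cdot 1375 = 9625$)
$\frac{1}{\left(-2896 + J\right) 3802} + \frac{-206 + 1716}{2258} = \frac{1}{\left(-2896 + 9625\right) 3802} + \frac{-206 + 1716}{2258} = \frac{1}{6729} \cdot \frac{1}{3802} + 1510 \cdot \frac{1}{2258} = \frac{1}{6729} \cdot \frac{1}{3802} + \frac{755}{1129} = \frac{1}{25583658} + \frac{755}{1129} = \frac{19315662919}{28883949882}$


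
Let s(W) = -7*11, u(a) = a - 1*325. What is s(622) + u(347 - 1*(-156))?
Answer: 101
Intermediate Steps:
u(a) = -325 + a (u(a) = a - 325 = -325 + a)
s(W) = -77
s(622) + u(347 - 1*(-156)) = -77 + (-325 + (347 - 1*(-156))) = -77 + (-325 + (347 + 156)) = -77 + (-325 + 503) = -77 + 178 = 101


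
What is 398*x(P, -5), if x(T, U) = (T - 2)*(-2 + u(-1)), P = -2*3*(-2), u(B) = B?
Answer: -11940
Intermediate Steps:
P = 12 (P = -6*(-2) = 12)
x(T, U) = 6 - 3*T (x(T, U) = (T - 2)*(-2 - 1) = (-2 + T)*(-3) = 6 - 3*T)
398*x(P, -5) = 398*(6 - 3*12) = 398*(6 - 36) = 398*(-30) = -11940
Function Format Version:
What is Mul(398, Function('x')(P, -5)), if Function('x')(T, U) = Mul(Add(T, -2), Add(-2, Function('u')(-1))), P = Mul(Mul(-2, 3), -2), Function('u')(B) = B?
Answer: -11940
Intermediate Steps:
P = 12 (P = Mul(-6, -2) = 12)
Function('x')(T, U) = Add(6, Mul(-3, T)) (Function('x')(T, U) = Mul(Add(T, -2), Add(-2, -1)) = Mul(Add(-2, T), -3) = Add(6, Mul(-3, T)))
Mul(398, Function('x')(P, -5)) = Mul(398, Add(6, Mul(-3, 12))) = Mul(398, Add(6, -36)) = Mul(398, -30) = -11940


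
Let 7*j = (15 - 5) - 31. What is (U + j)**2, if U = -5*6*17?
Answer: 263169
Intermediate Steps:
j = -3 (j = ((15 - 5) - 31)/7 = (10 - 31)/7 = (1/7)*(-21) = -3)
U = -510 (U = -30*17 = -510)
(U + j)**2 = (-510 - 3)**2 = (-513)**2 = 263169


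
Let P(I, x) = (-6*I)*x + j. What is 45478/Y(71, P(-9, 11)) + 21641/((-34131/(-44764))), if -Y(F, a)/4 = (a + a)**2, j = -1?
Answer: 87911110940329/3097324392 ≈ 28383.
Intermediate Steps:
P(I, x) = -1 - 6*I*x (P(I, x) = (-6*I)*x - 1 = -6*I*x - 1 = -1 - 6*I*x)
Y(F, a) = -16*a**2 (Y(F, a) = -4*(a + a)**2 = -4*4*a**2 = -16*a**2)
45478/Y(71, P(-9, 11)) + 21641/((-34131/(-44764))) = 45478/((-16*(-1 - 6*(-9)*11)**2)) + 21641/((-34131/(-44764))) = 45478/((-16*(-1 + 594)**2)) + 21641/((-34131*(-1/44764))) = 45478/((-16*593**2)) + 21641/(1101/1444) = 45478/((-16*351649)) + 21641*(1444/1101) = 45478/(-5626384) + 31249604/1101 = 45478*(-1/5626384) + 31249604/1101 = -22739/2813192 + 31249604/1101 = 87911110940329/3097324392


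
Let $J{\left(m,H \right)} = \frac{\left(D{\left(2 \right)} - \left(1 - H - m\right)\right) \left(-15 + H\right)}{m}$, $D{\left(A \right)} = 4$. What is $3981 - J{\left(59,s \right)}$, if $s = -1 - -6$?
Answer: $\frac{235549}{59} \approx 3992.4$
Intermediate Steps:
$s = 5$ ($s = -1 + 6 = 5$)
$J{\left(m,H \right)} = \frac{\left(-15 + H\right) \left(3 + H + m\right)}{m}$ ($J{\left(m,H \right)} = \frac{\left(4 - \left(1 - H - m\right)\right) \left(-15 + H\right)}{m} = \frac{\left(4 + \left(-1 + H + m\right)\right) \left(-15 + H\right)}{m} = \frac{\left(3 + H + m\right) \left(-15 + H\right)}{m} = \frac{\left(-15 + H\right) \left(3 + H + m\right)}{m}$)
$3981 - J{\left(59,s \right)} = 3981 - \frac{-45 + 5^{2} - 60 + 59 \left(-15 + 5\right)}{59} = 3981 - \frac{-45 + 25 - 60 + 59 \left(-10\right)}{59} = 3981 - \frac{-45 + 25 - 60 - 590}{59} = 3981 - \frac{1}{59} \left(-670\right) = 3981 - - \frac{670}{59} = 3981 + \frac{670}{59} = \frac{235549}{59}$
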